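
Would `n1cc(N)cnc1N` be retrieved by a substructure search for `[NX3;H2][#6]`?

Yes

The pattern [NX3;H2][#6] describes a trivalent nitrogen with two H attached to carbon — a primary amine.
The molecule carries a primary amino group (-NH2), whose atoms satisfy every constraint of the query, so the pattern matches.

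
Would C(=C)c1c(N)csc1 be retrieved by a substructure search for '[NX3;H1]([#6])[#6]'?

No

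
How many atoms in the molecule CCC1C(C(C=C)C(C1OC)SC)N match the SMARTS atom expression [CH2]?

2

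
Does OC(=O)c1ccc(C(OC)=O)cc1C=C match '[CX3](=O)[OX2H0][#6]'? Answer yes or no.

Yes

The pattern [CX3](=O)[OX2H0][#6] describes a carbonyl carbon bonded to an oxygen that is itself bonded to carbon (no H on that O) — an ester.
The molecule carries a methyl-ester group (-C(=O)OCH3), whose atoms satisfy every constraint of the query, so the pattern matches.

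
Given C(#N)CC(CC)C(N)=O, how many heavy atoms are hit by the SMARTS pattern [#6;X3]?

1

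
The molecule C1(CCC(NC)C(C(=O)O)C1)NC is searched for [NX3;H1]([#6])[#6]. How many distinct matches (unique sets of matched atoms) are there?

2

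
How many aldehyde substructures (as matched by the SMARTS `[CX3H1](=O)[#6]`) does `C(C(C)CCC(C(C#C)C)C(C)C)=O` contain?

1

[CX3H1](=O)[#6] is the SMARTS for an aldehyde: an sp2 carbon with one H, double-bonded to O and single-bonded to carbon.
Exactly one fragment in the molecule meets all constraints, giving 1 match.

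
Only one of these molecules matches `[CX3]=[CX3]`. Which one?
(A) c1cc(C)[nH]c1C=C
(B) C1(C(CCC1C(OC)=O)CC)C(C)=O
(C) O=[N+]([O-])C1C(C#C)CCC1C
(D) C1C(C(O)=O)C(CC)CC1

[CX3]=[CX3] describes a non-aromatic C=C double bond between two sp2 carbons (an alkene).
(A) contains a vinyl group (-CH=CH2), which satisfies every atom and bond constraint.
(B) has an ethyl group (-CH2CH3) but its C-C bond is a single bond between CX4 carbons, not CX3=CX3.
(C) has an ethynyl group (-C#CH) but the C-C bond is a triple bond, not a double bond.
(D) has an ethyl group (-CH2CH3) but its C-C bond is a single bond between CX4 carbons, not CX3=CX3.
So the answer is (A).

A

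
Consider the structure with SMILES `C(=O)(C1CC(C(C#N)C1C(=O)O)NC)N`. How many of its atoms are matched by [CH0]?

3

The query [CH0] means: aliphatic carbon with no attached hydrogen.
Check the 15 heavy atoms by environment: 4× C (H1) → no; 1× C (H2) → no; 1× N (H1) → no; 1× C (H3) → no; 3× C (H0) → match; 2× O (H0) → no; 1× O (H1) → no; 1× N (H2) → no; 1× N (H0) → no.
That gives 3 matching atoms.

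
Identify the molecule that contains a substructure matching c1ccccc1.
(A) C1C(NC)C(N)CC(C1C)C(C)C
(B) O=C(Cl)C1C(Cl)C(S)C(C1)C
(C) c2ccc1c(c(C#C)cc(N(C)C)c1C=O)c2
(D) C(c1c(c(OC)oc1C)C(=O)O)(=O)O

C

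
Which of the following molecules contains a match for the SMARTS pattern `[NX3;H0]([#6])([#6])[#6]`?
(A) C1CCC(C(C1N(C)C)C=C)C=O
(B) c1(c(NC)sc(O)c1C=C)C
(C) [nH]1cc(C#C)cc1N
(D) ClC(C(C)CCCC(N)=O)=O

[NX3;H0]([#6])([#6])[#6] describes a trivalent nitrogen with no H, bonded to three carbons (a tertiary amine).
(A) contains a dimethylamino group (-N(CH3)2), which satisfies every atom and bond constraint.
(B) has an N-methylamino group (-NHCH3) but the nitrogen still has one H (H1), not H0.
(C) has a primary amino group (-NH2) but the nitrogen has H2, not H0 with three carbons.
(D) has a primary amide (-C(=O)NH2) but the amide nitrogen has H2 and only one carbon neighbour.
So the answer is (A).

A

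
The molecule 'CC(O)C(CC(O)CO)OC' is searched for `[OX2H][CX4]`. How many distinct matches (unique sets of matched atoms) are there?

[OX2H][CX4] is the SMARTS for an aliphatic alcohol: a hydroxyl oxygen bound to an sp3 (X4) carbon.
The molecule carries 3 separate instances of a hydroxyl group (-OH) meeting every constraint; each maps to a distinct set of atoms, giving 3 matches.

3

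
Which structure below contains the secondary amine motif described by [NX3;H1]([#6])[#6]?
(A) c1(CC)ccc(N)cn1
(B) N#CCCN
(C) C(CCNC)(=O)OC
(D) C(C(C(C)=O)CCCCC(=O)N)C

[NX3;H1]([#6])[#6] describes a trivalent nitrogen with one H, bonded to two carbons (a secondary amine).
(A) has a primary amino group (-NH2) but the nitrogen has H2 and only one carbon neighbour.
(B) has a primary amino group (-NH2) but the nitrogen has H2 and only one carbon neighbour.
(C) contains an N-methylamino group (-NHCH3), which satisfies every atom and bond constraint.
(D) has a primary amide (-C(=O)NH2) but the -C(=O)NH2 nitrogen has H2, not H1.
So the answer is (C).

C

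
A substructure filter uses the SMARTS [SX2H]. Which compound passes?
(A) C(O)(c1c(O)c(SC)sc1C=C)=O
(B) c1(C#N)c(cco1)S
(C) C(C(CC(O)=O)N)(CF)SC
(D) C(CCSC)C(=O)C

[SX2H] describes an aliphatic sulfur with two connections, one being H (a thiol).
(A) has a hydroxyl group (-OH) but it is an -OH, not an -SH.
(B) contains a thiol (-SH), which satisfies every atom and bond constraint.
(C) has a methylthio ether (-SCH3) but the sulfur has H0 (bonded to two carbons), not H1.
(D) has a methylthio ether (-SCH3) but the sulfur has H0 (bonded to two carbons), not H1.
So the answer is (B).

B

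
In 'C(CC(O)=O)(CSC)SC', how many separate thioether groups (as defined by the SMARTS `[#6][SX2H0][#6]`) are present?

[#6][SX2H0][#6] is the SMARTS for a thioether: an aliphatic sulfur bridging two carbons with no H on the sulfur.
The molecule carries 2 separate instances of a methylthio ether (-SCH3) meeting every constraint; each maps to a distinct set of atoms, giving 2 matches.

2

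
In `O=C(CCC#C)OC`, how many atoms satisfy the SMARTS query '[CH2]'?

2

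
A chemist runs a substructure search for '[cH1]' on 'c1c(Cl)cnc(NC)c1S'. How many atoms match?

2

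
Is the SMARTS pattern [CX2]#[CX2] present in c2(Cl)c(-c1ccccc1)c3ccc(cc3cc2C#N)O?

No

The pattern [CX2]#[CX2] describes a carbon-carbon triple bond — an alkyne.
The closest candidate here is a nitrile (-C#N), but the triple bond is C#N, not C#C. No other fragment satisfies the full query, so there is no match.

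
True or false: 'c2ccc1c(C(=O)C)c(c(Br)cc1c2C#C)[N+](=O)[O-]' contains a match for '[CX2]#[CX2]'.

True

The pattern [CX2]#[CX2] describes a carbon-carbon triple bond — an alkyne.
The molecule carries an ethynyl group (-C#CH), whose atoms satisfy every constraint of the query, so the pattern matches.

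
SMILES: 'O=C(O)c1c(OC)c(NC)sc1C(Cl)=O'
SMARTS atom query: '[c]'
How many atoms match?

The query [c] means: lowercase c matches aromatic carbon only.
Check the 15 heavy atoms by environment: 1× s (aromatic) → no; 4× c (aromatic) → match; 4× C → no; 4× O → no; 1× N → no; 1× Cl → no.
That gives 4 matching atoms.

4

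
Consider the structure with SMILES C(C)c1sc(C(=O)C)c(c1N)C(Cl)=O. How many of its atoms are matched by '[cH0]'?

4

Check the 14 heavy atoms by environment: 1× s (aromatic, H0) → no; 4× c (aromatic, H0) → match; 2× C (H0) → no; 2× O (H0) → no; 1× Cl (H0) → no; 2× C (H3) → no; 1× C (H2) → no; 1× N (H2) → no.
That gives 4 matching atoms.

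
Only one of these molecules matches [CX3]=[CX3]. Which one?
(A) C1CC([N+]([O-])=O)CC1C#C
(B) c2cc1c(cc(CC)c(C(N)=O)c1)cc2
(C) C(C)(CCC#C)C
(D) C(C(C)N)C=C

[CX3]=[CX3] describes a non-aromatic C=C double bond between two sp2 carbons (an alkene).
(A) has an ethynyl group (-C#CH) but the C-C bond is a triple bond, not a double bond.
(B) has an ethyl group (-CH2CH3) but its C-C bond is a single bond between CX4 carbons, not CX3=CX3.
(C) has an ethynyl group (-C#CH) but the C-C bond is a triple bond, not a double bond.
(D) contains a vinyl group (-CH=CH2), which satisfies every atom and bond constraint.
So the answer is (D).

D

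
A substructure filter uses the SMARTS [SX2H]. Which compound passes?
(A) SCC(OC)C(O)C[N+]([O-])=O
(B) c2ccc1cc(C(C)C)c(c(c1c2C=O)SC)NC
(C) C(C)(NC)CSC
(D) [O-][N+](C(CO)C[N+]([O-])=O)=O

[SX2H] describes an aliphatic sulfur with two connections, one being H (a thiol).
(A) contains a thiol (-SH), which satisfies every atom and bond constraint.
(B) has a methylthio ether (-SCH3) but the sulfur has H0 (bonded to two carbons), not H1.
(C) has a methylthio ether (-SCH3) but the sulfur has H0 (bonded to two carbons), not H1.
(D) has a hydroxyl group (-OH) but it is an -OH, not an -SH.
So the answer is (A).

A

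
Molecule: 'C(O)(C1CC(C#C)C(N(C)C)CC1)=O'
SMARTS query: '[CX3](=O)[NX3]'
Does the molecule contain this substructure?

No

The pattern [CX3](=O)[NX3] describes a carbonyl carbon bonded to a trivalent nitrogen — an amide.
The closest candidate here is a carboxylic acid group (-C(=O)OH), but the carbonyl is bonded to O, not to an NX3 nitrogen. No other fragment satisfies the full query, so there is no match.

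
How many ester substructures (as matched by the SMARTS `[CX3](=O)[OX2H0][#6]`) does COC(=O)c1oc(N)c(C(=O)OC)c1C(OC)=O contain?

3

[CX3](=O)[OX2H0][#6] is the SMARTS for an ester: a carbonyl carbon bonded to an oxygen that is itself bonded to carbon (no H on that O).
The molecule carries 3 separate instances of a methyl-ester group (-C(=O)OCH3) meeting every constraint; each maps to a distinct set of atoms, giving 3 matches.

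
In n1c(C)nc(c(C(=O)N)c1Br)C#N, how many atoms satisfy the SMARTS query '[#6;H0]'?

The query [#6;H0] means: any carbon with no attached hydrogen.
Check the 13 heavy atoms by environment: 2× n (aromatic, H0) → no; 4× c (aromatic, H0) → match; 1× Br (H0) → no; 1× C (H3) → no; 2× C (H0) → match; 1× O (H0) → no; 1× N (H2) → no; 1× N (H0) → no.
Summing the matching environments: 4 + 2 = 6 matching atoms.

6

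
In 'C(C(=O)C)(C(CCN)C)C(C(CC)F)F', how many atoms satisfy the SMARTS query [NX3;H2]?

The query [NX3;H2] means: aliphatic N with 3 total connections, two of them H — an -NH2 nitrogen (amine or amide).
Check the 15 heavy atoms by environment: 3× C (H2, X4) → no; 4× C (H1, X4) → no; 1× C (H0, X3) → no; 1× O (H0, X1) → no; 3× C (H3, X4) → no; 2× F (H0, X1) → no; 1× N (H2, X3) → match.
That gives 1 matching atom.

1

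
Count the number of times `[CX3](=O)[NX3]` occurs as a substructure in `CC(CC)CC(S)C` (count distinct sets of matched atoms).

[CX3](=O)[NX3] is the SMARTS for an amide: a carbonyl carbon bonded to a trivalent nitrogen.
No fragment in the molecule satisfies every constraint, giving 0 matches.

0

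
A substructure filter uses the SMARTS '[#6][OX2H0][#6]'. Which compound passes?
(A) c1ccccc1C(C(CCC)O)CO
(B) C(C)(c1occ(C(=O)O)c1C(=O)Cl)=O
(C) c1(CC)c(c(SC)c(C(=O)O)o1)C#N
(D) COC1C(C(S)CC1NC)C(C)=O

D

[#6][OX2H0][#6] describes an aliphatic oxygen bridging two carbons with no H on the oxygen (an ether).
(A) has a hydroxyl group (-OH) but the oxygen has H1, not H0 bridging two carbons.
(B) has a carboxylic acid group (-C(=O)OH) but the -OH oxygen has H1; the =O is OX1, not OX2.
(C) has a carboxylic acid group (-C(=O)OH) but the -OH oxygen has H1; the =O is OX1, not OX2.
(D) contains a methoxy ether (-OCH3), which satisfies every atom and bond constraint.
So the answer is (D).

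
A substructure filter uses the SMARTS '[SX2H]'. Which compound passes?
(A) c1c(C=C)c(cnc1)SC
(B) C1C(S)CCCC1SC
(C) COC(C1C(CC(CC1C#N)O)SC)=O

B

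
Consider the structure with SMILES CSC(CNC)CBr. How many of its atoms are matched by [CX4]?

The query [CX4] means: C with X4: aliphatic carbon with exactly 4 total connections (bonds + H).
Check the 8 heavy atoms by environment: 5× C (X4) → match; 1× S (X2) → no; 1× Br (X1) → no; 1× N (X3) → no.
That gives 5 matching atoms.

5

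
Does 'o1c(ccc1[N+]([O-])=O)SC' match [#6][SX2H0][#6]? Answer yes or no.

Yes

The pattern [#6][SX2H0][#6] describes an aliphatic sulfur bridging two carbons with no H on the sulfur — a thioether.
The molecule carries a methylthio ether (-SCH3), whose atoms satisfy every constraint of the query, so the pattern matches.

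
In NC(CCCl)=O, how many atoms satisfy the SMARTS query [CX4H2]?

2

The query [CX4H2] means: sp3 carbon (X4) with exactly two hydrogens.
Check the 6 heavy atoms by environment: 2× C (H2, X4) → match; 1× Cl (H0, X1) → no; 1× C (H0, X3) → no; 1× O (H0, X1) → no; 1× N (H2, X3) → no.
That gives 2 matching atoms.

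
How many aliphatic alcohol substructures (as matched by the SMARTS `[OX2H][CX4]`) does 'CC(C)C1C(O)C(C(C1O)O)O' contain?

[OX2H][CX4] is the SMARTS for an aliphatic alcohol: a hydroxyl oxygen bound to an sp3 (X4) carbon.
The molecule carries 4 separate instances of a hydroxyl group (-OH) meeting every constraint; each maps to a distinct set of atoms, giving 4 matches.

4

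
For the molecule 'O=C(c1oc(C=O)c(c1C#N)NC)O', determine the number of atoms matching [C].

4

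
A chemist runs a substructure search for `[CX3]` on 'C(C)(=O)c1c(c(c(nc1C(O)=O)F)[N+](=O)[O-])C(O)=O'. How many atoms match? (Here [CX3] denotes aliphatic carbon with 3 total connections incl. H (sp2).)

The query [CX3] means: C with X3: aliphatic carbon with exactly 3 total connections.
Check the 19 heavy atoms by environment: 1× n (aromatic, X2) → no; 5× c (aromatic, X3) → no; 3× C (X3) → match; 4× O (X1) → no; 2× O (X2) → no; 1× N (charge +1, X3) → no; 1× O (charge -1, X1) → no; 1× F (X1) → no; 1× C (X4) → no.
That gives 3 matching atoms.

3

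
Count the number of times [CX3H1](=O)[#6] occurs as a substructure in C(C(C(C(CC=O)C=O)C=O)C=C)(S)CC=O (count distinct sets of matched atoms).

4

[CX3H1](=O)[#6] is the SMARTS for an aldehyde: an sp2 carbon with one H, double-bonded to O and single-bonded to carbon.
The molecule carries 4 separate instances of an aldehyde (-CHO) meeting every constraint; each maps to a distinct set of atoms, giving 4 matches.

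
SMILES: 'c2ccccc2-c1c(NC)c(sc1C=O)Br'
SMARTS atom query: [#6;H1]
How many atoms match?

6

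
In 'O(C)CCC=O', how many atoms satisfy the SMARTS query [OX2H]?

The query [OX2H] means: aliphatic oxygen with two connections, one of which is H — an -OH oxygen.
Check the 6 heavy atoms by environment: 2× C (H2, X4) → no; 1× C (H1, X3) → no; 1× O (H0, X1) → no; 1× O (H0, X2) → no; 1× C (H3, X4) → no.
No environment satisfies the query, so 0 matching atoms.

0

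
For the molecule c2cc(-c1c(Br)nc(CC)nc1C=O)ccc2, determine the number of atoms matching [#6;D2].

7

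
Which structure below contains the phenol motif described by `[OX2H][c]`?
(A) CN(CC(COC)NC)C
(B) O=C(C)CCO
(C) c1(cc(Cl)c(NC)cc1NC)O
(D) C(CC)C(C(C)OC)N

C

[OX2H][c] describes a hydroxyl oxygen attached to an aromatic carbon (a phenol).
(A) has a methoxy ether (-OCH3) but the oxygen has H0, not H1.
(B) has a hydroxyl group (-OH) but the -OH is on an aliphatic carbon, not an aromatic c.
(C) contains a hydroxyl group (-OH), which satisfies every atom and bond constraint.
(D) has a methoxy ether (-OCH3) but the oxygen has H0, not H1.
So the answer is (C).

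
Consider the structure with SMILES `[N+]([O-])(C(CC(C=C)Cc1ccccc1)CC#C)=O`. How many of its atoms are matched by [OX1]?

2

Check the 18 heavy atoms by environment: 5× C (X4) → no; 2× C (X2) → no; 2× C (X3) → no; 6× c (aromatic, X3) → no; 1× N (charge +1, X3) → no; 1× O (charge -1, X1) → match; 1× O (X1) → match.
Summing the matching environments: 1 + 1 = 2 matching atoms.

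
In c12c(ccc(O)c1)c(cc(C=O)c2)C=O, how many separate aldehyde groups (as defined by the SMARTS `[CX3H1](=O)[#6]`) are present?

[CX3H1](=O)[#6] is the SMARTS for an aldehyde: an sp2 carbon with one H, double-bonded to O and single-bonded to carbon.
The molecule carries 2 separate instances of an aldehyde (-CHO) meeting every constraint; each maps to a distinct set of atoms, giving 2 matches.

2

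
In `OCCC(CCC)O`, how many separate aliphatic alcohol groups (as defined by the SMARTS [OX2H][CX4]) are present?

[OX2H][CX4] is the SMARTS for an aliphatic alcohol: a hydroxyl oxygen bound to an sp3 (X4) carbon.
The molecule carries 2 separate instances of a hydroxyl group (-OH) meeting every constraint; each maps to a distinct set of atoms, giving 2 matches.

2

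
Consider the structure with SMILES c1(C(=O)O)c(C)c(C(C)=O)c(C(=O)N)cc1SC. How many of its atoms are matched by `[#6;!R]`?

The query [#6;!R] means: carbon not in any ring.
Check the 18 heavy atoms by environment: 6× c (aromatic, in 6-ring) → no; 6× C (acyclic) → match; 4× O (acyclic) → no; 1× N (acyclic) → no; 1× S (acyclic) → no.
That gives 6 matching atoms.

6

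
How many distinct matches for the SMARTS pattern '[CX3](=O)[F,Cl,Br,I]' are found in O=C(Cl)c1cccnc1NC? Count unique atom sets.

1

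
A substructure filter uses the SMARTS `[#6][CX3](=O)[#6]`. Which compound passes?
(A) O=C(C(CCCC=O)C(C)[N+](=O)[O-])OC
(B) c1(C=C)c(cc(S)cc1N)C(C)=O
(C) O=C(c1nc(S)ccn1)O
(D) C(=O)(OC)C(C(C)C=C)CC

[#6][CX3](=O)[#6] describes a carbonyl carbon (no H) flanked by two carbons (a ketone).
(A) has a methyl-ester group (-C(=O)OCH3) but one neighbour of the carbonyl carbon is O, not C.
(B) contains an acetyl/ketone group (-C(=O)CH3), which satisfies every atom and bond constraint.
(C) has a carboxylic acid group (-C(=O)OH) but one neighbour of the carbonyl carbon is O, not C.
(D) has a methyl-ester group (-C(=O)OCH3) but one neighbour of the carbonyl carbon is O, not C.
So the answer is (B).

B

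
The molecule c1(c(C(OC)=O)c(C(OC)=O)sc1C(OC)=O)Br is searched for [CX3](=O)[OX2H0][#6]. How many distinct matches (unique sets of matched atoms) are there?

[CX3](=O)[OX2H0][#6] is the SMARTS for an ester: a carbonyl carbon bonded to an oxygen that is itself bonded to carbon (no H on that O).
The molecule carries 3 separate instances of a methyl-ester group (-C(=O)OCH3) meeting every constraint; each maps to a distinct set of atoms, giving 3 matches.

3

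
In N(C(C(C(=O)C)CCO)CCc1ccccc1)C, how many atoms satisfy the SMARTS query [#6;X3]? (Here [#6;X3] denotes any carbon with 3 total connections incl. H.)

The query [#6;X3] means: any carbon (aromatic or not) with three total connections.
Check the 18 heavy atoms by environment: 8× C (X4) → no; 1× C (X3) → match; 1× O (X1) → no; 1× O (X2) → no; 6× c (aromatic, X3) → match; 1× N (X3) → no.
Summing the matching environments: 1 + 6 = 7 matching atoms.

7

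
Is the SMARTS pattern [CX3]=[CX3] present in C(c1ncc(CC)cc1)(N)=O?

No

The pattern [CX3]=[CX3] describes a non-aromatic C=C double bond between two sp2 carbons — an alkene.
The closest candidate here is an ethyl group (-CH2CH3), but its C-C bond is a single bond between CX4 carbons, not CX3=CX3. No other fragment satisfies the full query, so there is no match.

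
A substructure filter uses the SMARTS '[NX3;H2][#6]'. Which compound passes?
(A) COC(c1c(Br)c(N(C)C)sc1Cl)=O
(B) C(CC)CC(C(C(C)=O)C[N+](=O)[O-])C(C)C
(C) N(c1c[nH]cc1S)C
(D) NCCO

D

[NX3;H2][#6] describes a trivalent nitrogen with two H attached to carbon (a primary amine).
(A) has a dimethylamino group (-N(CH3)2) but the nitrogen has H0, not H2.
(B) has a nitro group (-[N+](=O)[O-]) but the nitrogen is [N+] with no H, not NX3H2.
(C) has an N-methylamino group (-NHCH3) but the nitrogen bears two carbons and only one H (H1), not H2.
(D) contains a primary amino group (-NH2), which satisfies every atom and bond constraint.
So the answer is (D).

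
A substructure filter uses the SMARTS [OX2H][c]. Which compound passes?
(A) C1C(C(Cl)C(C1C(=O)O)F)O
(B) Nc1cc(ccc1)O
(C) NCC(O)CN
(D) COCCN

B

[OX2H][c] describes a hydroxyl oxygen attached to an aromatic carbon (a phenol).
(A) has a hydroxyl group (-OH) but the -OH is on an aliphatic carbon, not an aromatic c.
(B) contains a hydroxyl group (-OH), which satisfies every atom and bond constraint.
(C) has a hydroxyl group (-OH) but the -OH is on an aliphatic carbon, not an aromatic c.
(D) has a methoxy ether (-OCH3) but the oxygen has H0, not H1.
So the answer is (B).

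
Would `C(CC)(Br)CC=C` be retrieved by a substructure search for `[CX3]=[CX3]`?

The pattern [CX3]=[CX3] describes a non-aromatic C=C double bond between two sp2 carbons — an alkene.
The molecule carries a vinyl group (-CH=CH2), whose atoms satisfy every constraint of the query, so the pattern matches.

Yes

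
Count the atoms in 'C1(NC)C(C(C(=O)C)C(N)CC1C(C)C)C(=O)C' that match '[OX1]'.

The query [OX1] means: aliphatic oxygen with one total connection — typically a carbonyl =O or an oxide.
Check the 18 heavy atoms by environment: 12× C (X4) → no; 2× C (X3) → no; 2× O (X1) → match; 2× N (X3) → no.
That gives 2 matching atoms.

2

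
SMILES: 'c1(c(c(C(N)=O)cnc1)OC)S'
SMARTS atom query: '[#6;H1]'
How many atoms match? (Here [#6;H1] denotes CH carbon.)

2

The query [#6;H1] means: any carbon bearing exactly one hydrogen.
Check the 12 heavy atoms by environment: 1× n (aromatic, H0) → no; 2× c (aromatic, H1) → match; 3× c (aromatic, H0) → no; 1× C (H0) → no; 2× O (H0) → no; 1× N (H2) → no; 1× S (H1) → no; 1× C (H3) → no.
That gives 2 matching atoms.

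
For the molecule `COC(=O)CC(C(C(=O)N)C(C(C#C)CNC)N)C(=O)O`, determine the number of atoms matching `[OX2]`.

2

Check the 21 heavy atoms by environment: 8× C (X4) → no; 3× C (X3) → no; 3× O (X1) → no; 2× O (X2) → match; 3× N (X3) → no; 2× C (X2) → no.
That gives 2 matching atoms.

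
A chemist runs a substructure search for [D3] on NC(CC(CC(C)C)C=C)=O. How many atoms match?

Check the 11 heavy atoms by environment: 3× C (D2) → no; 3× C (D3) → match; 3× C (D1) → no; 1× O (D1) → no; 1× N (D1) → no.
That gives 3 matching atoms.

3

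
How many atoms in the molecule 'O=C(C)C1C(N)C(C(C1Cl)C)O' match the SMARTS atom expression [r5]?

5

Check the 12 heavy atoms by environment: 5× C (in 5-ring) → match; 1× Cl (acyclic) → no; 2× O (acyclic) → no; 1× N (acyclic) → no; 3× C (acyclic) → no.
That gives 5 matching atoms.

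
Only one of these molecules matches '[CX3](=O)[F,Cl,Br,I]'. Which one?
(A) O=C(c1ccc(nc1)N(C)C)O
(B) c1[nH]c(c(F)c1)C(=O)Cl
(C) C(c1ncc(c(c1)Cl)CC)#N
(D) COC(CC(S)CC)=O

[CX3](=O)[F,Cl,Br,I] describes a carbonyl carbon bonded to a halogen (an acyl halide).
(A) has a carboxylic acid group (-C(=O)OH) but the carbonyl is bonded to -OH, not to a halogen.
(B) contains an acyl chloride (-C(=O)Cl), which satisfies every atom and bond constraint.
(C) has a chloro substituent but the Cl is not on a carbonyl carbon.
(D) has a methyl-ester group (-C(=O)OCH3) but the carbonyl is bonded to -O-C, not to a halogen.
So the answer is (B).

B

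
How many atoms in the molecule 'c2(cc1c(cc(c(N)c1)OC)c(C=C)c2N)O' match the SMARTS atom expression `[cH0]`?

7

The query [cH0] means: aromatic carbon with no attached hydrogen (substituted or ring-fusion).
Check the 17 heavy atoms by environment: 7× c (aromatic, H0) → match; 3× c (aromatic, H1) → no; 1× O (H1) → no; 1× O (H0) → no; 1× C (H3) → no; 2× N (H2) → no; 1× C (H1) → no; 1× C (H2) → no.
That gives 7 matching atoms.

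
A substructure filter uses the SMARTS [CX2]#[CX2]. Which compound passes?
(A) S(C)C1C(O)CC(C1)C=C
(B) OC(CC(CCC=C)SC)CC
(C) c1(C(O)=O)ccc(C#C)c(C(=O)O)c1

C

[CX2]#[CX2] describes a carbon-carbon triple bond (an alkyne).
(A) has a vinyl group (-CH=CH2) but the C=C is a double bond; both carbons are CX3, not CX2.
(B) has a vinyl group (-CH=CH2) but the C=C is a double bond; both carbons are CX3, not CX2.
(C) contains an ethynyl group (-C#CH), which satisfies every atom and bond constraint.
So the answer is (C).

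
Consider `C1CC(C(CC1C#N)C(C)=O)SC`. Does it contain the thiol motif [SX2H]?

No

The pattern [SX2H] describes an aliphatic sulfur with two connections, one being H — a thiol.
The closest candidate here is a methylthio ether (-SCH3), but the sulfur has H0 (bonded to two carbons), not H1. No other fragment satisfies the full query, so there is no match.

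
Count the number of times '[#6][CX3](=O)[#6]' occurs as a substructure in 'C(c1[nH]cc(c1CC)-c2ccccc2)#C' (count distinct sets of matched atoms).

0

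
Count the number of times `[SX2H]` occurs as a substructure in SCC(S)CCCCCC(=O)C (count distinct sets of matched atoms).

2

[SX2H] is the SMARTS for a thiol: an aliphatic sulfur with two connections, one being H.
The molecule carries 2 separate instances of a thiol (-SH) meeting every constraint; each maps to a distinct set of atoms, giving 2 matches.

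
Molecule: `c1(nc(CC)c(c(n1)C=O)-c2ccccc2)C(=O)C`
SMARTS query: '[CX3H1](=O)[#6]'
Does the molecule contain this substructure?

Yes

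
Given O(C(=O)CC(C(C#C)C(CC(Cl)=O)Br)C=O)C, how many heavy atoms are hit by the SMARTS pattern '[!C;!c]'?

Check the 17 heavy atoms by environment: 11× C → no; 4× O → match; 1× Cl → match; 1× Br → match.
Summing the matching environments: 4 + 1 + 1 = 6 matching atoms.

6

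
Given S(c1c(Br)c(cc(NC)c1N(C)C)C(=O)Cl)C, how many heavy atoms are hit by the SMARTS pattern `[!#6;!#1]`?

6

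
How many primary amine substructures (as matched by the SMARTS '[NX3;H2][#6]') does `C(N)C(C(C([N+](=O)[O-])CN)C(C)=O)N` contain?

3

[NX3;H2][#6] is the SMARTS for a primary amine: a trivalent nitrogen with two H attached to carbon.
The molecule carries 3 separate instances of a primary amino group (-NH2) meeting every constraint; each maps to a distinct set of atoms, giving 3 matches.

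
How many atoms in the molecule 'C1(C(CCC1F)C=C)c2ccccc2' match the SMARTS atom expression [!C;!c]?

The query [!C;!c] means: neither aliphatic nor aromatic carbon — same as [!#6].
Check the 14 heavy atoms by environment: 7× C → no; 1× F → match; 6× c (aromatic) → no.
That gives 1 matching atom.

1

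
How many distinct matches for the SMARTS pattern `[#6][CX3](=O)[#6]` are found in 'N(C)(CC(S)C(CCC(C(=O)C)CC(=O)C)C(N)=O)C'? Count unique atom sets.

[#6][CX3](=O)[#6] is the SMARTS for a ketone: a carbonyl carbon (no H) flanked by two carbons.
The molecule carries 2 separate instances of an acetyl/ketone group (-C(=O)CH3) meeting every constraint; each maps to a distinct set of atoms, giving 2 matches.

2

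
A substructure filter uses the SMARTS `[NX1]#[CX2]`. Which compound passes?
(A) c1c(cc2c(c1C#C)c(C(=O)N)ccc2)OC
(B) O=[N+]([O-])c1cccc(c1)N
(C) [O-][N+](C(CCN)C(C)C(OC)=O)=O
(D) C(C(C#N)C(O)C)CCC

D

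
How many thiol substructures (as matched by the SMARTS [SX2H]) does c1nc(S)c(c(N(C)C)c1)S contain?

2

[SX2H] is the SMARTS for a thiol: an aliphatic sulfur with two connections, one being H.
The molecule carries 2 separate instances of a thiol (-SH) meeting every constraint; each maps to a distinct set of atoms, giving 2 matches.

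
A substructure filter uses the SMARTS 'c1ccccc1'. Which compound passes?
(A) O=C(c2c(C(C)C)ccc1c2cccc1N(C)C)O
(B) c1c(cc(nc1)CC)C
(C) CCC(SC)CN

A

c1ccccc1 describes six aromatic carbons in a ring (a benzene ring).
(A) contains the required atom environment, so the pattern matches.
(B) has a methyl group (-CH3) but no six-membered all-carbon aromatic ring is present.
(C) has a methyl group (-CH3) but no six-membered all-carbon aromatic ring is present.
So the answer is (A).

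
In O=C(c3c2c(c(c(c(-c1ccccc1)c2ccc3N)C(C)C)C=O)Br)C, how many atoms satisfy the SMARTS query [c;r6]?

16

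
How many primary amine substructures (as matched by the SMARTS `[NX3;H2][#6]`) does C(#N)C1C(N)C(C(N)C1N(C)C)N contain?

3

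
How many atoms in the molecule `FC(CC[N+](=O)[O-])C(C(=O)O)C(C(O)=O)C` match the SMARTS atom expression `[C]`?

8

The query [C] means: uppercase C matches aliphatic (non-aromatic) carbon only.
Check the 16 heavy atoms by environment: 8× C → match; 5× O → no; 1× N (charge +1) → no; 1× O (charge -1) → no; 1× F → no.
That gives 8 matching atoms.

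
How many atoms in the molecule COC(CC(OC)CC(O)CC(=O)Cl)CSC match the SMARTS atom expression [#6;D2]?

The query [#6;D2] means: any carbon bonded to exactly two heavy atoms.
Check the 17 heavy atoms by environment: 4× C (D2) → match; 4× C (D3) → no; 1× S (D2) → no; 3× C (D1) → no; 2× O (D2) → no; 2× O (D1) → no; 1× Cl (D1) → no.
That gives 4 matching atoms.

4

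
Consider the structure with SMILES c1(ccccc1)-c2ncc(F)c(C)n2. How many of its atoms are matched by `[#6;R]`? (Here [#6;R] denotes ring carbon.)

Check the 14 heavy atoms by environment: 2× n (aromatic, in 6-ring) → no; 10× c (aromatic, in 6-ring) → match; 1× F (acyclic) → no; 1× C (acyclic) → no.
That gives 10 matching atoms.

10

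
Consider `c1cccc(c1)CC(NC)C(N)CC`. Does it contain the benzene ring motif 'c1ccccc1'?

Yes

The pattern c1ccccc1 describes six aromatic carbons in a ring — a benzene ring.
The molecule carries a phenyl ring, whose atoms satisfy every constraint of the query, so the pattern matches.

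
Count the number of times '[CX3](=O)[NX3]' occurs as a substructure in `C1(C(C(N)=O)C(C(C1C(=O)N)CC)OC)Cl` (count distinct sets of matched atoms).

2

[CX3](=O)[NX3] is the SMARTS for an amide: a carbonyl carbon bonded to a trivalent nitrogen.
The molecule carries 2 separate instances of a primary amide (-C(=O)NH2) meeting every constraint; each maps to a distinct set of atoms, giving 2 matches.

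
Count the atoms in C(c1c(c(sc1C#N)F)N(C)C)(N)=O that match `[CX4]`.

2

The query [CX4] means: C with X4: aliphatic carbon with exactly 4 total connections (bonds + H).
Check the 14 heavy atoms by environment: 1× s (aromatic, X2) → no; 4× c (aromatic, X3) → no; 1× F (X1) → no; 1× C (X3) → no; 1× O (X1) → no; 2× N (X3) → no; 2× C (X4) → match; 1× C (X2) → no; 1× N (X1) → no.
That gives 2 matching atoms.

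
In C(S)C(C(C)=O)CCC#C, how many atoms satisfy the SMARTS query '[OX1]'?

The query [OX1] means: aliphatic oxygen with one total connection — typically a carbonyl =O or an oxide.
Check the 10 heavy atoms by environment: 5× C (X4) → no; 1× C (X3) → no; 1× O (X1) → match; 1× S (X2) → no; 2× C (X2) → no.
That gives 1 matching atom.

1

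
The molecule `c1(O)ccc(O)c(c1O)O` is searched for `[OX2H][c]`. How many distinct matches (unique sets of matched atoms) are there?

[OX2H][c] is the SMARTS for a phenol: a hydroxyl oxygen attached to an aromatic carbon.
The molecule carries 4 separate instances of a hydroxyl group (-OH) meeting every constraint; each maps to a distinct set of atoms, giving 4 matches.

4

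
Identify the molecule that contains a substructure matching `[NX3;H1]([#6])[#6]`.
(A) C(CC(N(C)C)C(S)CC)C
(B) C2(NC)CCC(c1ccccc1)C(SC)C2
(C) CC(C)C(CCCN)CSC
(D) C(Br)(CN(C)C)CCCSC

[NX3;H1]([#6])[#6] describes a trivalent nitrogen with one H, bonded to two carbons (a secondary amine).
(A) has a dimethylamino group (-N(CH3)2) but the nitrogen has H0, not H1.
(B) contains an N-methylamino group (-NHCH3), which satisfies every atom and bond constraint.
(C) has a primary amino group (-NH2) but the nitrogen has H2 and only one carbon neighbour.
(D) has a dimethylamino group (-N(CH3)2) but the nitrogen has H0, not H1.
So the answer is (B).

B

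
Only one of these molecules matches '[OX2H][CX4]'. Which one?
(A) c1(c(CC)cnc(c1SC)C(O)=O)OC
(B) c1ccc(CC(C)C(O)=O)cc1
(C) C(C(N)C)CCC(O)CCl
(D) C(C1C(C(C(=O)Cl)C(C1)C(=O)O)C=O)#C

C

[OX2H][CX4] describes a hydroxyl oxygen bound to an sp3 (X4) carbon (an aliphatic alcohol).
(A) has a methoxy ether (-OCH3) but the oxygen has H0 (ether), not H1.
(B) has a carboxylic acid group (-C(=O)OH) but the -OH is on a CX3 carbonyl carbon, not a CX4 carbon.
(C) contains a hydroxyl group (-OH), which satisfies every atom and bond constraint.
(D) has a carboxylic acid group (-C(=O)OH) but the -OH is on a CX3 carbonyl carbon, not a CX4 carbon.
So the answer is (C).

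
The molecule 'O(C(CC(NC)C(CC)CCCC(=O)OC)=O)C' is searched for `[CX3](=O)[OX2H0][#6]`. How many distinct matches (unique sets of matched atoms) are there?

2

[CX3](=O)[OX2H0][#6] is the SMARTS for an ester: a carbonyl carbon bonded to an oxygen that is itself bonded to carbon (no H on that O).
The molecule carries 2 separate instances of a methyl-ester group (-C(=O)OCH3) meeting every constraint; each maps to a distinct set of atoms, giving 2 matches.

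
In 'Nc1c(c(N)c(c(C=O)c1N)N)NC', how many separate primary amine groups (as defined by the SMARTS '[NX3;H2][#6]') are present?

4

[NX3;H2][#6] is the SMARTS for a primary amine: a trivalent nitrogen with two H attached to carbon.
The molecule carries 4 separate instances of a primary amino group (-NH2) meeting every constraint; each maps to a distinct set of atoms, giving 4 matches.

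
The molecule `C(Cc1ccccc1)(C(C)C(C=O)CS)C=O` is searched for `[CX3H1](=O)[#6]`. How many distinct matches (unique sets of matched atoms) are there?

2

[CX3H1](=O)[#6] is the SMARTS for an aldehyde: an sp2 carbon with one H, double-bonded to O and single-bonded to carbon.
The molecule carries 2 separate instances of an aldehyde (-CHO) meeting every constraint; each maps to a distinct set of atoms, giving 2 matches.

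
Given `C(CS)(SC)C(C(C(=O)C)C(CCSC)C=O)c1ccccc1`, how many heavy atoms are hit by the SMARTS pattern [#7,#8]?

Check the 23 heavy atoms by environment: 12× C → no; 6× c (aromatic) → no; 3× S → no; 2× O → match.
That gives 2 matching atoms.

2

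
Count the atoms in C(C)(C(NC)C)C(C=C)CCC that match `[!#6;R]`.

0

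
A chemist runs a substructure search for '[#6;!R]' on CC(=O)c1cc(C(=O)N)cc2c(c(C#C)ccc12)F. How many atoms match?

5

The query [#6;!R] means: carbon not in any ring.
Check the 19 heavy atoms by environment: 10× c (aromatic, in 6-ring) → no; 1× F (acyclic) → no; 5× C (acyclic) → match; 2× O (acyclic) → no; 1× N (acyclic) → no.
That gives 5 matching atoms.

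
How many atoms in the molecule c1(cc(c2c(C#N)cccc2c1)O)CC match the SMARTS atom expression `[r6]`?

10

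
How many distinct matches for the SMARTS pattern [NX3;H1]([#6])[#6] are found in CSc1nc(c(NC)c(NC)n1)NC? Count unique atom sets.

3

[NX3;H1]([#6])[#6] is the SMARTS for a secondary amine: a trivalent nitrogen with one H, bonded to two carbons.
The molecule carries 3 separate instances of an N-methylamino group (-NHCH3) meeting every constraint; each maps to a distinct set of atoms, giving 3 matches.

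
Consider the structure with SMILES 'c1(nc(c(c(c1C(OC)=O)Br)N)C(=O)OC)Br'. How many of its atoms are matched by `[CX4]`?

2

The query [CX4] means: C with X4: aliphatic carbon with exactly 4 total connections (bonds + H).
Check the 17 heavy atoms by environment: 1× n (aromatic, X2) → no; 5× c (aromatic, X3) → no; 2× C (X3) → no; 2× O (X1) → no; 2× O (X2) → no; 2× C (X4) → match; 2× Br (X1) → no; 1× N (X3) → no.
That gives 2 matching atoms.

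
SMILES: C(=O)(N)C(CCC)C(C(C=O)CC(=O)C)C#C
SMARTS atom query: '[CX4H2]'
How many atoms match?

3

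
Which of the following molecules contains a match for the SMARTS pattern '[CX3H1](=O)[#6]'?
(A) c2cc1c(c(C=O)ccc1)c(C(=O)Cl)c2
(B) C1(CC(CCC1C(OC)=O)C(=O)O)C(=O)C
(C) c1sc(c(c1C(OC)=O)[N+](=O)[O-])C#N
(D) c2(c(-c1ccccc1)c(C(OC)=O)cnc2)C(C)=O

A

[CX3H1](=O)[#6] describes an sp2 carbon with one H, double-bonded to O and single-bonded to carbon (an aldehyde).
(A) contains an aldehyde (-CHO), which satisfies every atom and bond constraint.
(B) has a carboxylic acid group (-C(=O)OH) but the carbonyl carbon has H0 and is bonded to O, not H1.
(C) has a methyl-ester group (-C(=O)OCH3) but the carbonyl carbon has H0, not H1.
(D) has an acetyl/ketone group (-C(=O)CH3) but the carbonyl carbon has H0 (two carbon neighbours), not H1.
So the answer is (A).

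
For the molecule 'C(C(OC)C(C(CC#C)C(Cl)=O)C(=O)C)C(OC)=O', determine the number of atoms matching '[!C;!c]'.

6

Check the 19 heavy atoms by environment: 13× C → no; 5× O → match; 1× Cl → match.
Summing the matching environments: 5 + 1 = 6 matching atoms.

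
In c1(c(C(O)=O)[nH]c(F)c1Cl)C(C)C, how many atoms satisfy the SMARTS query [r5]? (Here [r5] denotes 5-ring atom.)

5

The query [r5] means: r5 matches atoms in a five-membered ring.
Check the 13 heavy atoms by environment: 1× n (aromatic, in 5-ring) → match; 4× c (aromatic, in 5-ring) → match; 4× C (acyclic) → no; 2× O (acyclic) → no; 1× F (acyclic) → no; 1× Cl (acyclic) → no.
Summing the matching environments: 1 + 4 = 5 matching atoms.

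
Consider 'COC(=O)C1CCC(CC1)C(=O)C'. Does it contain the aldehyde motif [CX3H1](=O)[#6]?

No

The pattern [CX3H1](=O)[#6] describes an sp2 carbon with one H, double-bonded to O and single-bonded to carbon — an aldehyde.
The closest candidate here is an acetyl/ketone group (-C(=O)CH3), but the carbonyl carbon has H0 (two carbon neighbours), not H1. No other fragment satisfies the full query, so there is no match.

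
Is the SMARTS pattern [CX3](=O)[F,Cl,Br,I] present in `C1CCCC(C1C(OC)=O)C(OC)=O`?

No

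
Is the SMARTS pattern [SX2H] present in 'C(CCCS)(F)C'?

Yes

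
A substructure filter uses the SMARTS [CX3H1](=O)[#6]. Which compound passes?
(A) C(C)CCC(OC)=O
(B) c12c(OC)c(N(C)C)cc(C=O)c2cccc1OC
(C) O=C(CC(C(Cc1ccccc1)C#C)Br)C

[CX3H1](=O)[#6] describes an sp2 carbon with one H, double-bonded to O and single-bonded to carbon (an aldehyde).
(A) has a methyl-ester group (-C(=O)OCH3) but the carbonyl carbon has H0, not H1.
(B) contains an aldehyde (-CHO), which satisfies every atom and bond constraint.
(C) has an acetyl/ketone group (-C(=O)CH3) but the carbonyl carbon has H0 (two carbon neighbours), not H1.
So the answer is (B).

B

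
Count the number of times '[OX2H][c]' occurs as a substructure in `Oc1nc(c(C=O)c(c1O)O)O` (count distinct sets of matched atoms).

4

[OX2H][c] is the SMARTS for a phenol: a hydroxyl oxygen attached to an aromatic carbon.
The molecule carries 4 separate instances of a hydroxyl group (-OH) meeting every constraint; each maps to a distinct set of atoms, giving 4 matches.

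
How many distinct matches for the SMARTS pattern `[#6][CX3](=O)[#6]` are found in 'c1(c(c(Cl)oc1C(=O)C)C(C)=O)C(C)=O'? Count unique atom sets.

3

[#6][CX3](=O)[#6] is the SMARTS for a ketone: a carbonyl carbon (no H) flanked by two carbons.
The molecule carries 3 separate instances of an acetyl/ketone group (-C(=O)CH3) meeting every constraint; each maps to a distinct set of atoms, giving 3 matches.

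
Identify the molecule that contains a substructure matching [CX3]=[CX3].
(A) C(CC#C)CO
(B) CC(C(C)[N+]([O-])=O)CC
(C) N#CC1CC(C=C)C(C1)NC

C

[CX3]=[CX3] describes a non-aromatic C=C double bond between two sp2 carbons (an alkene).
(A) has an ethynyl group (-C#CH) but the C-C bond is a triple bond, not a double bond.
(B) has an ethyl group (-CH2CH3) but its C-C bond is a single bond between CX4 carbons, not CX3=CX3.
(C) contains a vinyl group (-CH=CH2), which satisfies every atom and bond constraint.
So the answer is (C).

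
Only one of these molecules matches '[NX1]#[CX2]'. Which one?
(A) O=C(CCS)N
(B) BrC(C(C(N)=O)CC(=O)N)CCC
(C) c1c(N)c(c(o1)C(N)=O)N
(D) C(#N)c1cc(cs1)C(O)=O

D

[NX1]#[CX2] describes a nitrogen triple-bonded to a two-connected carbon (a nitrile).
(A) has a primary amide (-C(=O)NH2) but the nitrogen is NX3, not NX1.
(B) has a primary amide (-C(=O)NH2) but the nitrogen is NX3, not NX1.
(C) has a primary amino group (-NH2) but the nitrogen is NX3 (three connections), not NX1 triple-bonded.
(D) contains a nitrile (-C#N), which satisfies every atom and bond constraint.
So the answer is (D).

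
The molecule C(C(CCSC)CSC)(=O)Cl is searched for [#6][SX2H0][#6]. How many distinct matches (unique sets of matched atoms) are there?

2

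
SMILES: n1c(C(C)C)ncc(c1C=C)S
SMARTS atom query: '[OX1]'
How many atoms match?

The query [OX1] means: aliphatic oxygen with one total connection — typically a carbonyl =O or an oxide.
Check the 12 heavy atoms by environment: 2× n (aromatic, X2) → no; 4× c (aromatic, X3) → no; 1× S (X2) → no; 2× C (X3) → no; 3× C (X4) → no.
No environment satisfies the query, so 0 matching atoms.

0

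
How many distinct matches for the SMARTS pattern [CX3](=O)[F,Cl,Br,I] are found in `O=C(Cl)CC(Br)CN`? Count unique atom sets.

[CX3](=O)[F,Cl,Br,I] is the SMARTS for an acyl halide: a carbonyl carbon bonded to a halogen.
Exactly one fragment in the molecule meets all constraints, giving 1 match.

1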